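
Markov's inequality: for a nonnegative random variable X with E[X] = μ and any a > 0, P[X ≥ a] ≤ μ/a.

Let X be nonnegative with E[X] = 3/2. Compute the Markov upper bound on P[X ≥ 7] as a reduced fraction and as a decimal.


μ = E[X] = 3/2, a = 7.
Markov: P[X ≥ 7] ≤ μ/a = (3/2)/7 = 3/14.
Numerically: ≈ 0.214.
(Since a = 7 > μ = 1.500, the bound 3/14 is < 1 and informative.)

P[X ≥ 7] ≤ 3/14 ≈ 0.214.


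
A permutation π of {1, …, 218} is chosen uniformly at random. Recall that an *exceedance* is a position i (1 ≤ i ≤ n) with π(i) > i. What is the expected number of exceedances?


Write X = Σ_{i=1}^{218} X_i, where X_i = 1_{π(i) > i}.
For each fixed i, π(i) is uniform over {1, …, 218} (marginal of a uniform permutation), so P[π(i) > i] = (n − i)/n. Summing: Σ_{i=1}^{218} (n − i)/n = (0 + 1 + … + 217)/218 = 218(218 − 1)/(2·218) = (218 − 1)/2.
Hence E[X] = Σ_{i=1}^{218} (218 − i)/218 = 217/2 ≈ 108.500.

E[X] = 217/2 = 108.500.


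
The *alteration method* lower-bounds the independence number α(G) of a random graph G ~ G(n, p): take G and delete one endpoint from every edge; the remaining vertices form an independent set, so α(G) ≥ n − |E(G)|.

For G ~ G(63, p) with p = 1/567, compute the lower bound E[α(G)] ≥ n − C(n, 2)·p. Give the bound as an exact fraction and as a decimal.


E[|E(G)|] = C(63, 2)·p = 1953 · (1/567) = 31/9.
E[α(G)] ≥ n − E[|E(G)|] = 63 − 31/9 = 536/9.
Numerically: ≈ 59.55556.
(This is only a lower bound; the true E[α(G)] may be larger.)

E[α(G)] ≥ 536/9 ≈ 59.55556.


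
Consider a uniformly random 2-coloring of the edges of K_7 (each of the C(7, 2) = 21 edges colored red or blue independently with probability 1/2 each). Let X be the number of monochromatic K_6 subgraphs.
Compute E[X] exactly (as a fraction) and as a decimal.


Let X = Σ_S X_S over the C(7, 6) = 7 subsets S of size 6, where X_S = 1 if the K_6 on S is monochromatic.
For a fixed S, the K_6 on S has C(6, 2) = 15 edges. P[all 15 edges red] = (1/2)^15, and likewise for blue, so P[monochromatic] = 2·(1/2)^15 = 2^{1 − 15} = 1/16384.
By linearity of expectation: E[X] = C(7, 6) · 2^{1 − 15} = 7 · 1/16384 = 7/16384.
Numerically: E[X] ≈ 0.00043.

E[X] = C(7,6)·2^(1−C(6,2)) = 7/16384 ≈ 0.00043.


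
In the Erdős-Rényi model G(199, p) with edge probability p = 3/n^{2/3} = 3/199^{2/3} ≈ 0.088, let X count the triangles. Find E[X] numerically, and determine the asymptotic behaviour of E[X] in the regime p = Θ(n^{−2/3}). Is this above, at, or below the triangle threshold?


Number of potential triangles: C(199, 3) = 1293699.
Each occurs with probability p³ ≈ (0.088)³ ≈ 6.81801e-04.
By linearity: E[X] = C(199, 3)·p³ ≈ 1293699 · 6.81801e-04 ≈ 882.045.
Since α = 2/3 < 1, p = c/n^{2/3} ≫ 1/n is above the triangle threshold p ~ 1/n. Asymptotically E[X] ~ (c³/6)·n^{3(1−α)} = (3³/6)·n^{1} → ∞; triangles are abundant w.h.p.

E[X] ≈ 882.045; in regime p = Θ(1/n^{2/3}) E[X] diverges (above the triangle threshold p ~ 1/n).


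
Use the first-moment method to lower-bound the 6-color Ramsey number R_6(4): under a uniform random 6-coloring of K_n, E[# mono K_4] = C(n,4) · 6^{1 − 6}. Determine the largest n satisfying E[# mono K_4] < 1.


We need C(n, 4) · 6^{1 − 6} < 1, i.e. C(n, 4) < 6^{6 − 1} = 7776.
Check values of n near the boundary:
  n = 18: C(18, 4) = 3060; 3060 < 7776? YES
  n = 19: C(19, 4) = 3876; 3876 < 7776? YES
  n = 20: C(20, 4) = 4845; 4845 < 7776? YES
  n = 21: C(21, 4) = 5985; 5985 < 7776? YES
  n = 22: C(22, 4) = 7315; 7315 < 7776? YES
  n = 23: C(23, 4) = 8855; 8855 < 7776? NO
The largest n with C(n, 4) < 7776 is n = 22 (where E[X] = 7315/7776 ≈ 0.941). Hence R_6(4) > 22, i.e. R_6(4) ≥ 23.

Largest n = 22; hence R_6(4) > 22.


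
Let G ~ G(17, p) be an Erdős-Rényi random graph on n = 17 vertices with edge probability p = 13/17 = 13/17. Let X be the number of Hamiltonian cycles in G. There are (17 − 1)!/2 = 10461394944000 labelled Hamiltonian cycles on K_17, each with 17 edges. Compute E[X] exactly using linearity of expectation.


K_17 has (17 − 1)!/2 = 10461394944000 labelled Hamiltonian cycles.
For each such Hamiltonian cycle H, let X_H = 1 if all 17 edges of H are present in G. Then P[X_H = 1] = p^{17} = (13/17)^{17} = 8650415919381337933/827240261886336764177.
By linearity: E[X] = Σ_H E[X_H] = 10461394944000 · p^{17} = 10461394944000 · 8650415919381337933/827240261886336764177 = 90495417362513040260241610752000/827240261886336764177.
Numerically: E[X] ≈ 1.0939e+11.

E[X] = 10461394944000 · (13/17)^{17} = 90495417362513040260241610752000/827240261886336764177 ≈ 1.0939e+11.


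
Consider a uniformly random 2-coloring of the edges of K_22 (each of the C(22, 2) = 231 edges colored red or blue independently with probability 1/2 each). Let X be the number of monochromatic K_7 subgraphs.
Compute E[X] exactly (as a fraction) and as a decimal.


Let X = Σ_S X_S over the C(22, 7) = 170544 subsets S of size 7, where X_S = 1 if the K_7 on S is monochromatic.
For a fixed S, the K_7 on S has C(7, 2) = 21 edges. P[all 21 edges red] = (1/2)^21, and likewise for blue, so P[monochromatic] = 2·(1/2)^21 = 2^{1 − 21} = 1/1048576.
Summing: E[X] = C(22, 7) · 2^{1 − 21} = 170544 · 1/1048576 = 10659/65536.
Numerically: E[X] ≈ 0.162643.

E[X] = C(22,7)·2^(1−C(7,2)) = 10659/65536 ≈ 0.162643.


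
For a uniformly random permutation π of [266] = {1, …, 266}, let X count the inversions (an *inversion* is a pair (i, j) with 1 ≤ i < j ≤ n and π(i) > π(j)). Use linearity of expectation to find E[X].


Write X = Σ X_I over the C(266, 2) = 35245 pairs i < j, with X_I the indicator of one inversion.
There are 35245 indicators.
For each fixed pair i < j, the values π(i) and π(j) are two distinct elements of {1, …, 266} in uniformly random order; by symmetry P[π(i) > π(j)] = 1/2.
By linearity: E[X] = 35245 · (1/2) = C(266, 2) · (1/2) = 35245/2 = 35245/2 ≈ 17622.5000.

E[X] = 35245/2 = 17622.5000.


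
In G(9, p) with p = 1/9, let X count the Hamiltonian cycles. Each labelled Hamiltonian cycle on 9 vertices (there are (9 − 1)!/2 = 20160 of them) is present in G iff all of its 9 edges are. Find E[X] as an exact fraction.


K_9 has (9 − 1)!/2 = 20160 labelled Hamiltonian cycles.
For each such Hamiltonian cycle H, let X_H = 1 if all 9 edges of H are present in G. Then P[X_H = 1] = p^{9} = (1/9)^{9} = 1/387420489.
By linearity of expectation: E[X] = Σ_H E[X_H] = 20160 · p^{9} = 20160 · 1/387420489 = 2240/43046721.
Numerically: E[X] ≈ 5.2e-05.

E[X] = 20160 · (1/9)^{9} = 2240/43046721 ≈ 5.2e-05.


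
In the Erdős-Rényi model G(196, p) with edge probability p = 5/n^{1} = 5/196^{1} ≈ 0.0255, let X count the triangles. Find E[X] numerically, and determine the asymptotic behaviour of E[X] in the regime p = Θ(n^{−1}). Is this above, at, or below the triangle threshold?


Number of potential triangles: C(196, 3) = 1235780.
Each occurs with probability p³ ≈ (0.0255)³ ≈ 1.66013e-05.
By linearity: E[X] = C(196, 3)·p³ ≈ 1235780 · 1.66013e-05 ≈ 20.516.
Here α = 1, so p = 5/n is exactly at the triangle threshold p ~ 1/n. Asymptotically E[X] → c³/6 = 5³/6 = 125/6 ≈ 20.833, a bounded constant. In this regime the triangle count is asymptotically Poisson(c³/6).

E[X] ≈ 20.516; in regime p = Θ(1/n^{1}) E[X] stays bounded (at the triangle threshold p ~ 1/n).


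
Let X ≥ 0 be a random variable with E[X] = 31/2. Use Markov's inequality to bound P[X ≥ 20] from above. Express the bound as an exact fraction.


μ = E[X] = 31/2, a = 20.
Markov: P[X ≥ 20] ≤ μ/a = (31/2)/20 = 31/40.
Numerically: ≈ 0.775.
(Since a = 20 > μ = 15.500, the bound 31/40 is < 1 and informative.)

P[X ≥ 20] ≤ 31/40 ≈ 0.775.


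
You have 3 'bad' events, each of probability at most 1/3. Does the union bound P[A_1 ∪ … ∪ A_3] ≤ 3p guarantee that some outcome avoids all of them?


Union bound: P[∪_{i=1}^{3} A_i] ≤ Σ_i P[A_i] ≤ 3·p = 3·(1/3) = 1.
Numerically: 1 ≈ 1.000000.
Is 1 < 1? NO.
Since the bound 1 is ≥ 1, the union bound is uninformative here; it does NOT by itself certify existence.

3·p = 1 ≈ 1.000000; existence NOT certified by the union bound.


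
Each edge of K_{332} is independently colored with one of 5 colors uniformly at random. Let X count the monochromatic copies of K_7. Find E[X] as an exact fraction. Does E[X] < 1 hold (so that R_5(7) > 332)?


E[X] = C(332, 7) · 5^{1 − 21} = 82772214646616 · 5^{−20} = 82772214646616/95367431640625.
As a reduced fraction: E[X] = 82772214646616/95367431640625 ≈ 0.8679296.
Is E[X] < 1? YES.
Since E[X] < 1, there exists a 5-coloring of K_{332} with no monochromatic K_7; hence R_5(7) > 332.

E[X] = 82772214646616/95367431640625 ≈ 0.8679296; E[X] < 1, so R_5(7) > 332.


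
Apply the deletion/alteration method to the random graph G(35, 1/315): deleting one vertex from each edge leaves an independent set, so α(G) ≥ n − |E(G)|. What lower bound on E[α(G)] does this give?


E[|E(G)|] = C(35, 2)·p = 595 · (1/315) = 17/9.
E[α(G)] ≥ n − E[|E(G)|] = 35 − 17/9 = 298/9.
Numerically: ≈ 33.11111.
(This is only a lower bound; the true E[α(G)] may be larger.)

E[α(G)] ≥ 298/9 ≈ 33.11111.


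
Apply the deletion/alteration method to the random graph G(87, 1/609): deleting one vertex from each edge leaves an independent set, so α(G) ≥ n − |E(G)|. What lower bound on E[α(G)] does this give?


E[|E(G)|] = C(87, 2)·p = 3741 · (1/609) = 43/7.
E[α(G)] ≥ n − E[|E(G)|] = 87 − 43/7 = 566/7.
Numerically: ≈ 80.85714.
(This is only a lower bound; the true E[α(G)] may be larger.)

E[α(G)] ≥ 566/7 ≈ 80.85714.


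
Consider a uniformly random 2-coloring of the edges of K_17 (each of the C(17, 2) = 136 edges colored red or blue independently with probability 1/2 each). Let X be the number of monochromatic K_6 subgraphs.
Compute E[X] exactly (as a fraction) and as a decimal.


Let X = Σ_S X_S over the C(17, 6) = 12376 subsets S of size 6, where X_S = 1 if the K_6 on S is monochromatic.
For a fixed S, the K_6 on S has C(6, 2) = 15 edges. P[all 15 edges red] = (1/2)^15, and likewise for blue, so P[monochromatic] = 2·(1/2)^15 = 2^{1 − 15} = 1/16384.
By linearity of expectation: E[X] = C(17, 6) · 2^{1 − 15} = 12376 · 1/16384 = 1547/2048.
Numerically: E[X] ≈ 0.755.

E[X] = C(17,6)·2^(1−C(6,2)) = 1547/2048 ≈ 0.755.


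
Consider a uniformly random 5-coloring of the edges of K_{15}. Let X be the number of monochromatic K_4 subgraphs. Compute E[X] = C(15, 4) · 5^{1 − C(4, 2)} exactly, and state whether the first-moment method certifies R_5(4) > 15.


E[X] = C(15, 4) · 5^{1 − 6} = 1365 · 5^{−5} = 1365/3125.
As a reduced fraction: E[X] = 273/625 ≈ 0.436800.
Is E[X] < 1? YES.
Since E[X] < 1, there exists a 5-coloring of K_{15} with no monochromatic K_4; hence R_5(4) > 15.

E[X] = 273/625 ≈ 0.436800; E[X] < 1, so R_5(4) > 15.


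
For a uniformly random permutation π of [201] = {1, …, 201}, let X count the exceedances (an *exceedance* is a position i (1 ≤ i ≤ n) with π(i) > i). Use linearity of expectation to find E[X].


Write X = Σ_{i=1}^{201} X_i, where X_i = 1_{π(i) > i}.
For each fixed i, π(i) is uniform over {1, …, 201} (marginal of a uniform permutation), so P[π(i) > i] = (n − i)/n. Summing: Σ_{i=1}^{201} (n − i)/n = (0 + 1 + … + 200)/201 = 201(201 − 1)/(2·201) = (201 − 1)/2.
Hence E[X] = Σ_{i=1}^{201} (201 − i)/201 = 100 ≈ 100.0000.

E[X] = 100 = 100.0000.


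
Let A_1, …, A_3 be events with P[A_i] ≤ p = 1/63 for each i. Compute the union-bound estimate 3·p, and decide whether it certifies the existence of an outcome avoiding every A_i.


Union bound: P[∪_{i=1}^{3} A_i] ≤ Σ_i P[A_i] ≤ 3·p = 3·(1/63) = 1/21.
Numerically: 1/21 ≈ 0.04762.
Is 1/21 < 1? YES.
Since P[∪ A_i] ≤ 1/21 < 1, the complement has P[∩ A_i^c] ≥ 1 − 1/21 = 20/21 > 0, so some outcome avoids every A_i.

3·p = 1/21 ≈ 0.04762; existence CERTIFIED by the union bound.


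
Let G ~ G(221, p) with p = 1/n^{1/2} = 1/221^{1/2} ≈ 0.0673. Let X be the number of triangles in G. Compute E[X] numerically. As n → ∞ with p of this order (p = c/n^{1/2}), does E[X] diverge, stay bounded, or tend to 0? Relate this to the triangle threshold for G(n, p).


Number of potential triangles: C(221, 3) = 1774630.
Each occurs with probability p³ ≈ (0.0673)³ ≈ 3.04377e-04.
By linearity: E[X] = C(221, 3)·p³ ≈ 1774630 · 3.04377e-04 ≈ 540.156.
Since α = 1/2 < 1, p = c/n^{1/2} ≫ 1/n is above the triangle threshold p ~ 1/n. Asymptotically E[X] ~ (c³/6)·n^{3(1−α)} = (1³/6)·n^{1.5} → ∞; triangles are abundant w.h.p.

E[X] ≈ 540.156; in regime p = Θ(1/n^{1/2}) E[X] diverges (above the triangle threshold p ~ 1/n).


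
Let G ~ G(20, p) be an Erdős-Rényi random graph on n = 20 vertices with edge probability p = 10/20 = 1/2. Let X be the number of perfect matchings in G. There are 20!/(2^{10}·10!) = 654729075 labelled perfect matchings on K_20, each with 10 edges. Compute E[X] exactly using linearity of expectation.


K_20 has 20!/(2^{10}·10!) = 654729075 labelled perfect matchings.
For each such perfect matching H, let X_H = 1 if all 10 edges of H are present in G. Then P[X_H = 1] = p^{10} = (1/2)^{10} = 1/1024.
By linearity of expectation: E[X] = Σ_H E[X_H] = 654729075 · p^{10} = 654729075 · 1/1024 = 654729075/1024.
Numerically: E[X] ≈ 6.39e+05.

E[X] = 654729075 · (1/2)^{10} = 654729075/1024 ≈ 6.39e+05.


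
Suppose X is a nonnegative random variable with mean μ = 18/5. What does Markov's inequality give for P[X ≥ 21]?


μ = E[X] = 18/5, a = 21.
Markov: P[X ≥ 21] ≤ μ/a = (18/5)/21 = 6/35.
Numerically: ≈ 0.1714.
(Since a = 21 > μ = 3.6000, the bound 6/35 is < 1 and informative.)

P[X ≥ 21] ≤ 6/35 ≈ 0.1714.


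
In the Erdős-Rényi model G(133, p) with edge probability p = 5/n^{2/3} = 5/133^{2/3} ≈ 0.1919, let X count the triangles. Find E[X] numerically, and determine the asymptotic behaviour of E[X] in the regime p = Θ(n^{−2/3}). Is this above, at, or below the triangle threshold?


Number of potential triangles: C(133, 3) = 383306.
Each occurs with probability p³ ≈ (0.1919)³ ≈ 7.066539e-03.
By linearity: E[X] = C(133, 3)·p³ ≈ 383306 · 7.066539e-03 ≈ 2708.6466.
Since α = 2/3 < 1, p = c/n^{2/3} ≫ 1/n is above the triangle threshold p ~ 1/n. Asymptotically E[X] ~ (c³/6)·n^{3(1−α)} = (5³/6)·n^{1} → ∞; triangles are abundant w.h.p.

E[X] ≈ 2708.6466; in regime p = Θ(1/n^{2/3}) E[X] diverges (above the triangle threshold p ~ 1/n).


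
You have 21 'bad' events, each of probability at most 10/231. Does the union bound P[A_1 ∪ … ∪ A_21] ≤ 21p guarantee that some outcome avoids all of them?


Union bound: P[∪_{i=1}^{21} A_i] ≤ Σ_i P[A_i] ≤ 21·p = 21·(10/231) = 10/11.
Numerically: 10/11 ≈ 0.909.
Is 10/11 < 1? YES.
Since P[∪ A_i] ≤ 10/11 < 1, the complement has P[∩ A_i^c] ≥ 1 − 10/11 = 1/11 > 0, so some outcome avoids every A_i.

21·p = 10/11 ≈ 0.909; existence CERTIFIED by the union bound.


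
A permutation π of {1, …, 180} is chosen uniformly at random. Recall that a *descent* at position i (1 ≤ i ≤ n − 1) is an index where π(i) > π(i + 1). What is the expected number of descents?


Write X = Σ X_I over i = 1, …, 179, with X_I the indicator of one descent.
There are 179 indicators.
For each fixed i, the pair (π(i), π(i+1)) is a uniformly random ordered pair of distinct values from {1, …, 180}; by symmetry P[π(i) > π(i+1)] = 1/2.
By linearity: E[X] = 179 · (1/2) = (180 − 1) · (1/2) = 179/2 ≈ 89.5000.

E[X] = 179/2 = 89.5000.


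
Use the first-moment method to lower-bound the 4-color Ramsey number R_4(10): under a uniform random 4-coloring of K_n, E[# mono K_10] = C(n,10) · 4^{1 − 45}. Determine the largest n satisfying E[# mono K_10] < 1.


We need C(n, 10) · 4^{1 − 45} < 1, i.e. C(n, 10) < 4^{45 − 1} = 309485009821345068724781056.
Check values of n near the boundary:
  n = 2022: C(2022, 10) = 307870445231474093395937796; 307870445231474093395937796 < 309485009821345068724781056? YES
  n = 2023: C(2023, 10) = 309399856285778485315440716; 309399856285778485315440716 < 309485009821345068724781056? YES
  n = 2024: C(2024, 10) = 310936101848269937576192656; 310936101848269937576192656 < 309485009821345068724781056? NO
The largest n with C(n, 10) < 309485009821345068724781056 is n = 2023 (where E[X] = 77349964071444621328860179/77371252455336267181195264 ≈ 0.999725). Hence R_4(10) > 2023, i.e. R_4(10) ≥ 2024.

Largest n = 2023; hence R_4(10) > 2023.


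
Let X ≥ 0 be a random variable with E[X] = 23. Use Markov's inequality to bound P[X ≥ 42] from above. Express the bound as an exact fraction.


μ = E[X] = 23, a = 42.
Markov: P[X ≥ 42] ≤ μ/a = (23)/42 = 23/42.
Numerically: ≈ 0.5476.
(Since a = 42 > μ = 23.0000, the bound 23/42 is < 1 and informative.)

P[X ≥ 42] ≤ 23/42 ≈ 0.5476.


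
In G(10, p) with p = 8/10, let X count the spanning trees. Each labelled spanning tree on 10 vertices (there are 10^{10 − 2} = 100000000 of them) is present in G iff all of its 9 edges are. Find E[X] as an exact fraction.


K_10 has 10^{10 − 2} = 100000000 labelled spanning trees.
For each such spanning tree H, let X_H = 1 if all 9 edges of H are present in G. Then P[X_H = 1] = p^{9} = (4/5)^{9} = 262144/1953125.
By linearity: E[X] = Σ_H E[X_H] = 100000000 · p^{9} = 100000000 · 262144/1953125 = 67108864/5.
Numerically: E[X] ≈ 1.34218e+07.

E[X] = 100000000 · (4/5)^{9} = 67108864/5 ≈ 1.34218e+07.


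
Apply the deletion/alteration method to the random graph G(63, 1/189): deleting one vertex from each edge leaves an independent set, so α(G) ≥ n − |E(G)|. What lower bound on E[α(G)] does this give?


E[|E(G)|] = C(63, 2)·p = 1953 · (1/189) = 31/3.
E[α(G)] ≥ n − E[|E(G)|] = 63 − 31/3 = 158/3.
Numerically: ≈ 52.6667.
(This is only a lower bound; the true E[α(G)] may be larger.)

E[α(G)] ≥ 158/3 ≈ 52.6667.


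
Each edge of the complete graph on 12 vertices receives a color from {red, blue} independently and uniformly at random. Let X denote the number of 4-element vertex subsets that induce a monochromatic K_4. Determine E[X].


Let X = Σ_S X_S over the C(12, 4) = 495 subsets S of size 4, where X_S = 1 if the K_4 on S is monochromatic.
For a fixed S, the K_4 on S has C(4, 2) = 6 edges. P[all 6 edges red] = (1/2)^6, and likewise for blue, so P[monochromatic] = 2·(1/2)^6 = 2^{1 − 6} = 1/32.
By linearity: E[X] = C(12, 4) · 2^{1 − 6} = 495 · 1/32 = 495/32.
Numerically: E[X] ≈ 15.469.

E[X] = C(12,4)·2^(1−C(4,2)) = 495/32 ≈ 15.469.


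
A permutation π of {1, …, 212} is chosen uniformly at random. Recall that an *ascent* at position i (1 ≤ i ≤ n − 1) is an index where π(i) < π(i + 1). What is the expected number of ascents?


Write X = Σ X_I over i = 1, …, 211, with X_I the indicator of one ascent.
There are 211 indicators.
For each fixed i, the pair (π(i), π(i+1)) is a uniformly random ordered pair of distinct values from {1, …, 212}; by symmetry P[π(i) < π(i+1)] = 1/2.
By linearity: E[X] = 211 · (1/2) = (212 − 1) · (1/2) = 211/2 ≈ 105.500000.

E[X] = 211/2 = 105.500000.


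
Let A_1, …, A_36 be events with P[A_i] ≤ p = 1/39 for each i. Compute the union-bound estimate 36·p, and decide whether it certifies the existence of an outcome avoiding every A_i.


Union bound: P[∪_{i=1}^{36} A_i] ≤ Σ_i P[A_i] ≤ 36·p = 36·(1/39) = 12/13.
Numerically: 12/13 ≈ 0.9230769.
Is 12/13 < 1? YES.
Since P[∪ A_i] ≤ 12/13 < 1, the complement has P[∩ A_i^c] ≥ 1 − 12/13 = 1/13 > 0, so some outcome avoids every A_i.

36·p = 12/13 ≈ 0.9230769; existence CERTIFIED by the union bound.


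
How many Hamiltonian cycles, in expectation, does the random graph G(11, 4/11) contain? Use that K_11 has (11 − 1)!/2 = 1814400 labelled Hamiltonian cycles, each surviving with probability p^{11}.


K_11 has (11 − 1)!/2 = 1814400 labelled Hamiltonian cycles.
For each such Hamiltonian cycle H, let X_H = 1 if all 11 edges of H are present in G. Then P[X_H = 1] = p^{11} = (4/11)^{11} = 4194304/285311670611.
By linearity of expectation: E[X] = Σ_H E[X_H] = 1814400 · p^{11} = 1814400 · 4194304/285311670611 = 7610145177600/285311670611.
Numerically: E[X] ≈ 26.7.

E[X] = 1814400 · (4/11)^{11} = 7610145177600/285311670611 ≈ 26.7.


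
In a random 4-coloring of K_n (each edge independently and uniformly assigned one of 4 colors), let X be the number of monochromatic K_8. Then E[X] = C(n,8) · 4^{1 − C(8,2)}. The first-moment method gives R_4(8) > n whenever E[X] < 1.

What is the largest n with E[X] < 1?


We need C(n, 8) · 4^{1 − 28} < 1, i.e. C(n, 8) < 4^{28 − 1} = 18014398509481984.
Check values of n near the boundary:
  n = 402: C(402, 8) = 15770615726749950; 15770615726749950 < 18014398509481984? YES
  n = 403: C(403, 8) = 16090020602228430; 16090020602228430 < 18014398509481984? YES
  n = 404: C(404, 8) = 16415071523485570; 16415071523485570 < 18014398509481984? YES
  n = 405: C(405, 8) = 16745853821188050; 16745853821188050 < 18014398509481984? YES
  n = 406: C(406, 8) = 17082453897995850; 17082453897995850 < 18014398509481984? YES
  n = 407: C(407, 8) = 17424959239309050; 17424959239309050 < 18014398509481984? YES
  n = 408: C(408, 8) = 17773458424095231; 17773458424095231 < 18014398509481984? YES
  n = 409: C(409, 8) = 18128041135797879; 18128041135797879 < 18014398509481984? NO
The largest n with C(n, 8) < 18014398509481984 is n = 408 (where E[X] = 17773458424095231/18014398509481984 ≈ 0.986625). Hence R_4(8) > 408, i.e. R_4(8) ≥ 409.

Largest n = 408; hence R_4(8) > 408.


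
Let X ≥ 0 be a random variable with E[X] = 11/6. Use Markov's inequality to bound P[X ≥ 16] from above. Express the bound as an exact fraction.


μ = E[X] = 11/6, a = 16.
Markov: P[X ≥ 16] ≤ μ/a = (11/6)/16 = 11/96.
Numerically: ≈ 0.114583.
(Since a = 16 > μ = 1.833333, the bound 11/96 is < 1 and informative.)

P[X ≥ 16] ≤ 11/96 ≈ 0.114583.


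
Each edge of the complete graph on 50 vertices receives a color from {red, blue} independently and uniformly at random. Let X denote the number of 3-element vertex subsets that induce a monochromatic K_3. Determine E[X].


Let X = Σ_S X_S over the C(50, 3) = 19600 subsets S of size 3, where X_S = 1 if the K_3 on S is monochromatic.
For a fixed S, the K_3 on S has C(3, 2) = 3 edges. P[all 3 edges red] = (1/2)^3, and likewise for blue, so P[monochromatic] = 2·(1/2)^3 = 2^{1 − 3} = 1/4.
Summing: E[X] = C(50, 3) · 2^{1 − 3} = 19600 · 1/4 = 4900.
Numerically: E[X] ≈ 4900.000.

E[X] = C(50,3)·2^(1−C(3,2)) = 4900 ≈ 4900.000.


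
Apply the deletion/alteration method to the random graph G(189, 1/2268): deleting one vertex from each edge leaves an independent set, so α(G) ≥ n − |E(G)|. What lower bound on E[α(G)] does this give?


E[|E(G)|] = C(189, 2)·p = 17766 · (1/2268) = 47/6.
E[α(G)] ≥ n − E[|E(G)|] = 189 − 47/6 = 1087/6.
Numerically: ≈ 181.1667.
(This is only a lower bound; the true E[α(G)] may be larger.)

E[α(G)] ≥ 1087/6 ≈ 181.1667.


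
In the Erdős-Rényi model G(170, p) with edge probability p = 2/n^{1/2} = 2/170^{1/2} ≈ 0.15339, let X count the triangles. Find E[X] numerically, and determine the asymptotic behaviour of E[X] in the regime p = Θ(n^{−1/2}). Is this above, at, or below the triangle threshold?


Number of potential triangles: C(170, 3) = 804440.
Each occurs with probability p³ ≈ (0.15339)³ ≈ 3.6092470e-03.
By linearity: E[X] = C(170, 3)·p³ ≈ 804440 · 3.6092470e-03 ≈ 2903.42266.
Since α = 1/2 < 1, p = c/n^{1/2} ≫ 1/n is above the triangle threshold p ~ 1/n. Asymptotically E[X] ~ (c³/6)·n^{3(1−α)} = (2³/6)·n^{1.5} → ∞; triangles are abundant w.h.p.

E[X] ≈ 2903.42266; in regime p = Θ(1/n^{1/2}) E[X] diverges (above the triangle threshold p ~ 1/n).


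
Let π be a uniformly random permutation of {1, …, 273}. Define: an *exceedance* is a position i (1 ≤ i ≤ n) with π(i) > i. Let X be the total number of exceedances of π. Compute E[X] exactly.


Write X = Σ_{i=1}^{273} X_i, where X_i = 1_{π(i) > i}.
For each fixed i, π(i) is uniform over {1, …, 273} (marginal of a uniform permutation), so P[π(i) > i] = (n − i)/n. Summing: Σ_{i=1}^{273} (n − i)/n = (0 + 1 + … + 272)/273 = 273(273 − 1)/(2·273) = (273 − 1)/2.
Hence E[X] = Σ_{i=1}^{273} (273 − i)/273 = 136 ≈ 136.000.

E[X] = 136 = 136.000.


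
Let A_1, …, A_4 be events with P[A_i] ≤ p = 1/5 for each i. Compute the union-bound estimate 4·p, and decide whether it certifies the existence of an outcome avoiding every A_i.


Union bound: P[∪_{i=1}^{4} A_i] ≤ Σ_i P[A_i] ≤ 4·p = 4·(1/5) = 4/5.
Numerically: 4/5 ≈ 0.80000.
Is 4/5 < 1? YES.
Since P[∪ A_i] ≤ 4/5 < 1, the complement has P[∩ A_i^c] ≥ 1 − 4/5 = 1/5 > 0, so some outcome avoids every A_i.

4·p = 4/5 ≈ 0.80000; existence CERTIFIED by the union bound.


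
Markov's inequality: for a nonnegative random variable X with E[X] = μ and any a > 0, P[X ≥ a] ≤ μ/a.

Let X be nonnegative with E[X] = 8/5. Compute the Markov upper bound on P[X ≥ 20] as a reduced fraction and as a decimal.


μ = E[X] = 8/5, a = 20.
Markov: P[X ≥ 20] ≤ μ/a = (8/5)/20 = 2/25.
Numerically: ≈ 0.08000.
(Since a = 20 > μ = 1.60000, the bound 2/25 is < 1 and informative.)

P[X ≥ 20] ≤ 2/25 ≈ 0.08000.


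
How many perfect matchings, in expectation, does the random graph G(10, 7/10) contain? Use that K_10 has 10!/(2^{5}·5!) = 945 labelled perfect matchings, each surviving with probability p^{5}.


K_10 has 10!/(2^{5}·5!) = 945 labelled perfect matchings.
For each such perfect matching H, let X_H = 1 if all 5 edges of H are present in G. Then P[X_H = 1] = p^{5} = (7/10)^{5} = 16807/100000.
Summing the indicators: E[X] = Σ_H E[X_H] = 945 · p^{5} = 945 · 16807/100000 = 3176523/20000.
Numerically: E[X] ≈ 158.83.

E[X] = 945 · (7/10)^{5} = 3176523/20000 ≈ 158.83.


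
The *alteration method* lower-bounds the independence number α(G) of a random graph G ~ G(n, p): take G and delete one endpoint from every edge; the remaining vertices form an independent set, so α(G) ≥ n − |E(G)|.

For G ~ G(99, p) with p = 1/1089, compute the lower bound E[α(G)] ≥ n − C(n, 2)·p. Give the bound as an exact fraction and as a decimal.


E[|E(G)|] = C(99, 2)·p = 4851 · (1/1089) = 49/11.
E[α(G)] ≥ n − E[|E(G)|] = 99 − 49/11 = 1040/11.
Numerically: ≈ 94.545455.
(This is only a lower bound; the true E[α(G)] may be larger.)

E[α(G)] ≥ 1040/11 ≈ 94.545455.


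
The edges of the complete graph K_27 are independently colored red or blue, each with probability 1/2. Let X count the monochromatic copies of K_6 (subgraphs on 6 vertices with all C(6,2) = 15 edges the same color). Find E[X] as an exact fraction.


Let X = Σ_S X_S over the C(27, 6) = 296010 subsets S of size 6, where X_S = 1 if the K_6 on S is monochromatic.
For a fixed S, the K_6 on S has C(6, 2) = 15 edges. P[all 15 edges red] = (1/2)^15, and likewise for blue, so P[monochromatic] = 2·(1/2)^15 = 2^{1 − 15} = 1/16384.
Summing: E[X] = C(27, 6) · 2^{1 − 15} = 296010 · 1/16384 = 148005/8192.
Numerically: E[X] ≈ 18.06702.

E[X] = C(27,6)·2^(1−C(6,2)) = 148005/8192 ≈ 18.06702.


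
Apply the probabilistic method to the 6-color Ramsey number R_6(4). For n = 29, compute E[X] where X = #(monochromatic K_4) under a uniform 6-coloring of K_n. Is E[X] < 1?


E[X] = C(29, 4) · 6^{1 − 6} = 23751 · 6^{−5} = 23751/7776.
As a reduced fraction: E[X] = 2639/864 ≈ 3.054398.
Is E[X] < 1? NO.
Since E[X] ≥ 1, the first-moment bound is inconclusive at n = 29; it does NOT by itself certify R_6(4) > 29.

E[X] = 2639/864 ≈ 3.054398; E[X] ≥ 1; first-moment method inconclusive here.


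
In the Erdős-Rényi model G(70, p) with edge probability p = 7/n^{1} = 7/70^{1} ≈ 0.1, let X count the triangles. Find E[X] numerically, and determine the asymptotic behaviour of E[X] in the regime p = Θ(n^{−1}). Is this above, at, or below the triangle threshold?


Number of potential triangles: C(70, 3) = 54740.
Each occurs with probability p³ ≈ (0.1)³ ≈ 1.00000000e-03.
By linearity: E[X] = C(70, 3)·p³ ≈ 54740 · 1.00000000e-03 ≈ 54.740000.
Here α = 1, so p = 7/n is exactly at the triangle threshold p ~ 1/n. Asymptotically E[X] → c³/6 = 7³/6 = 343/6 ≈ 57.166667, a bounded constant. In this regime the triangle count is asymptotically Poisson(c³/6).

E[X] ≈ 54.740000; in regime p = Θ(1/n^{1}) E[X] stays bounded (at the triangle threshold p ~ 1/n).


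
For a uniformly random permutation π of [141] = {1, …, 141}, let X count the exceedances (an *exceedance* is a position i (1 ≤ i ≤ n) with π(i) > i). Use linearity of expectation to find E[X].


Write X = Σ_{i=1}^{141} X_i, where X_i = 1_{π(i) > i}.
For each fixed i, π(i) is uniform over {1, …, 141} (marginal of a uniform permutation), so P[π(i) > i] = (n − i)/n. Summing: Σ_{i=1}^{141} (n − i)/n = (0 + 1 + … + 140)/141 = 141(141 − 1)/(2·141) = (141 − 1)/2.
Hence E[X] = Σ_{i=1}^{141} (141 − i)/141 = 70 ≈ 70.000000.

E[X] = 70 = 70.000000.


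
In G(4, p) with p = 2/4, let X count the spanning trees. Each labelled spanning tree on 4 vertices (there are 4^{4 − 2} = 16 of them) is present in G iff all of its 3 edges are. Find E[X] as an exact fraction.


K_4 has 4^{4 − 2} = 16 labelled spanning trees.
For each such spanning tree H, let X_H = 1 if all 3 edges of H are present in G. Then P[X_H = 1] = p^{3} = (1/2)^{3} = 1/8.
Summing the indicators: E[X] = Σ_H E[X_H] = 16 · p^{3} = 16 · 1/8 = 2.
Numerically: E[X] ≈ 2.

E[X] = 16 · (1/2)^{3} = 2 ≈ 2.


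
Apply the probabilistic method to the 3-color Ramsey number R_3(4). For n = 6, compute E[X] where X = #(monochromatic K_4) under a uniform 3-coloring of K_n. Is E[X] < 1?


E[X] = C(6, 4) · 3^{1 − 6} = 15 · 3^{−5} = 15/243.
As a reduced fraction: E[X] = 5/81 ≈ 0.0617284.
Is E[X] < 1? YES.
Since E[X] < 1, there exists a 3-coloring of K_{6} with no monochromatic K_4; hence R_3(4) > 6.

E[X] = 5/81 ≈ 0.0617284; E[X] < 1, so R_3(4) > 6.


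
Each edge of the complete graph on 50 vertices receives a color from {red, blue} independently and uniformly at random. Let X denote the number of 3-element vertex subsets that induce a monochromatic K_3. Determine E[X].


Let X = Σ_S X_S over the C(50, 3) = 19600 subsets S of size 3, where X_S = 1 if the K_3 on S is monochromatic.
For a fixed S, the K_3 on S has C(3, 2) = 3 edges. P[all 3 edges red] = (1/2)^3, and likewise for blue, so P[monochromatic] = 2·(1/2)^3 = 2^{1 − 3} = 1/4.
By linearity: E[X] = C(50, 3) · 2^{1 − 3} = 19600 · 1/4 = 4900.
Numerically: E[X] ≈ 4900.0000.

E[X] = C(50,3)·2^(1−C(3,2)) = 4900 ≈ 4900.0000.


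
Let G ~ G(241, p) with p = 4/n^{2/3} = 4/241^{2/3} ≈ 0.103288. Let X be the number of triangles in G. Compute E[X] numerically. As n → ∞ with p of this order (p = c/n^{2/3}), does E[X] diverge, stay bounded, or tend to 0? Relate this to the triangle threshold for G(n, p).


Number of potential triangles: C(241, 3) = 2303960.
Each occurs with probability p³ ≈ (0.103288)³ ≈ 1.10190940e-03.
By linearity: E[X] = C(241, 3)·p³ ≈ 2303960 · 1.10190940e-03 ≈ 2538.755187.
Since α = 2/3 < 1, p = c/n^{2/3} ≫ 1/n is above the triangle threshold p ~ 1/n. Asymptotically E[X] ~ (c³/6)·n^{3(1−α)} = (4³/6)·n^{1} → ∞; triangles are abundant w.h.p.

E[X] ≈ 2538.755187; in regime p = Θ(1/n^{2/3}) E[X] diverges (above the triangle threshold p ~ 1/n).


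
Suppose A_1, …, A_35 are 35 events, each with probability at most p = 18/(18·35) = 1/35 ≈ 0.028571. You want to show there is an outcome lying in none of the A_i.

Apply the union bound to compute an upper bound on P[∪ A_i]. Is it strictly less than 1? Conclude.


Union bound: P[∪_{i=1}^{35} A_i] ≤ Σ_i P[A_i] ≤ 35·p = 35·(1/35) = 1.
Numerically: 1 ≈ 1.000000.
Is 1 < 1? NO.
Since the bound 1 is ≥ 1, the union bound is uninformative here; it does NOT by itself certify existence.

35·p = 1 ≈ 1.000000; existence NOT certified by the union bound.


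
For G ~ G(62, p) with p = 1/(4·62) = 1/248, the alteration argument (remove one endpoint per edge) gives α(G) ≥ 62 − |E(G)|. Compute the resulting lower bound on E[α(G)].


E[|E(G)|] = C(62, 2)·p = 1891 · (1/248) = 61/8.
E[α(G)] ≥ n − E[|E(G)|] = 62 − 61/8 = 435/8.
Numerically: ≈ 54.375000.
(This is only a lower bound; the true E[α(G)] may be larger.)

E[α(G)] ≥ 435/8 ≈ 54.375000.


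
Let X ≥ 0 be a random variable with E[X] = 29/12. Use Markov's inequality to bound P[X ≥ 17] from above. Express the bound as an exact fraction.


μ = E[X] = 29/12, a = 17.
Markov: P[X ≥ 17] ≤ μ/a = (29/12)/17 = 29/204.
Numerically: ≈ 0.14216.
(Since a = 17 > μ = 2.41667, the bound 29/204 is < 1 and informative.)

P[X ≥ 17] ≤ 29/204 ≈ 0.14216.


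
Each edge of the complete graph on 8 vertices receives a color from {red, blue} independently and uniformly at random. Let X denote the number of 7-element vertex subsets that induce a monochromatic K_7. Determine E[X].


Let X = Σ_S X_S over the C(8, 7) = 8 subsets S of size 7, where X_S = 1 if the K_7 on S is monochromatic.
For a fixed S, the K_7 on S has C(7, 2) = 21 edges. P[all 21 edges red] = (1/2)^21, and likewise for blue, so P[monochromatic] = 2·(1/2)^21 = 2^{1 − 21} = 1/1048576.
By linearity: E[X] = C(8, 7) · 2^{1 − 21} = 8 · 1/1048576 = 1/131072.
Numerically: E[X] ≈ 0.000.

E[X] = C(8,7)·2^(1−C(7,2)) = 1/131072 ≈ 0.000.


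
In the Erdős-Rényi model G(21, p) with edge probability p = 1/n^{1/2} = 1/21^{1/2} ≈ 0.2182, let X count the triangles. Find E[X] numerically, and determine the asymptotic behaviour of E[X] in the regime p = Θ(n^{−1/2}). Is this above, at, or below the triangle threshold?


Number of potential triangles: C(21, 3) = 1330.
Each occurs with probability p³ ≈ (0.2182)³ ≈ 1.039133e-02.
By linearity: E[X] = C(21, 3)·p³ ≈ 1330 · 1.039133e-02 ≈ 13.8205.
Since α = 1/2 < 1, p = c/n^{1/2} ≫ 1/n is above the triangle threshold p ~ 1/n. Asymptotically E[X] ~ (c³/6)·n^{3(1−α)} = (1³/6)·n^{1.5} → ∞; triangles are abundant w.h.p.

E[X] ≈ 13.8205; in regime p = Θ(1/n^{1/2}) E[X] diverges (above the triangle threshold p ~ 1/n).


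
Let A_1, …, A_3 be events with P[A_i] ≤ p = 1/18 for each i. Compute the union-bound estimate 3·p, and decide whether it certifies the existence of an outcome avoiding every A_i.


Union bound: P[∪_{i=1}^{3} A_i] ≤ Σ_i P[A_i] ≤ 3·p = 3·(1/18) = 1/6.
Numerically: 1/6 ≈ 0.1667.
Is 1/6 < 1? YES.
Since P[∪ A_i] ≤ 1/6 < 1, the complement has P[∩ A_i^c] ≥ 1 − 1/6 = 5/6 > 0, so some outcome avoids every A_i.

3·p = 1/6 ≈ 0.1667; existence CERTIFIED by the union bound.


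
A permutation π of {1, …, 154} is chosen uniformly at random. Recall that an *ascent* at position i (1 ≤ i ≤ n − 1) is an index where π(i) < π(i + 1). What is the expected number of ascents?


Write X = Σ X_I over i = 1, …, 153, with X_I the indicator of one ascent.
There are 153 indicators.
For each fixed i, the pair (π(i), π(i+1)) is a uniformly random ordered pair of distinct values from {1, …, 154}; by symmetry P[π(i) < π(i+1)] = 1/2.
By linearity: E[X] = 153 · (1/2) = (154 − 1) · (1/2) = 153/2 ≈ 76.5000.

E[X] = 153/2 = 76.5000.


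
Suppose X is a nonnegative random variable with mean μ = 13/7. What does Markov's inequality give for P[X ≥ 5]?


μ = E[X] = 13/7, a = 5.
Markov: P[X ≥ 5] ≤ μ/a = (13/7)/5 = 13/35.
Numerically: ≈ 0.37143.
(Since a = 5 > μ = 1.85714, the bound 13/35 is < 1 and informative.)

P[X ≥ 5] ≤ 13/35 ≈ 0.37143.


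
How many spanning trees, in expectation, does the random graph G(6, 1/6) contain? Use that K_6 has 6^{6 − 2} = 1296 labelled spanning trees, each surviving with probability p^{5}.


K_6 has 6^{6 − 2} = 1296 labelled spanning trees.
For each such spanning tree H, let X_H = 1 if all 5 edges of H are present in G. Then P[X_H = 1] = p^{5} = (1/6)^{5} = 1/7776.
Summing the indicators: E[X] = Σ_H E[X_H] = 1296 · p^{5} = 1296 · 1/7776 = 1/6.
Numerically: E[X] ≈ 0.166667.

E[X] = 1296 · (1/6)^{5} = 1/6 ≈ 0.166667.


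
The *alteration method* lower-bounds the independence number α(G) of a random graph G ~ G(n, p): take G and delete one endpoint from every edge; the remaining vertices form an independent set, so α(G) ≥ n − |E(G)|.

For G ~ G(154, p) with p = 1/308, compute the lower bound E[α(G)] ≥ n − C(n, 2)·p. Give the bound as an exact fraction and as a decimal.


E[|E(G)|] = C(154, 2)·p = 11781 · (1/308) = 153/4.
E[α(G)] ≥ n − E[|E(G)|] = 154 − 153/4 = 463/4.
Numerically: ≈ 115.750.
(This is only a lower bound; the true E[α(G)] may be larger.)

E[α(G)] ≥ 463/4 ≈ 115.750.


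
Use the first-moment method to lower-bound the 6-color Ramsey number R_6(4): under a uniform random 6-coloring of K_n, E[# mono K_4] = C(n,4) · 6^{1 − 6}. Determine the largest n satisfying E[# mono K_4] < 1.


We need C(n, 4) · 6^{1 − 6} < 1, i.e. C(n, 4) < 6^{6 − 1} = 7776.
Check values of n near the boundary:
  n = 18: C(18, 4) = 3060; 3060 < 7776? YES
  n = 19: C(19, 4) = 3876; 3876 < 7776? YES
  n = 20: C(20, 4) = 4845; 4845 < 7776? YES
  n = 21: C(21, 4) = 5985; 5985 < 7776? YES
  n = 22: C(22, 4) = 7315; 7315 < 7776? YES
  n = 23: C(23, 4) = 8855; 8855 < 7776? NO
  n = 24: C(24, 4) = 10626; 10626 < 7776? NO
  n = 25: C(25, 4) = 12650; 12650 < 7776? NO
The largest n with C(n, 4) < 7776 is n = 22 (where E[X] = 7315/7776 ≈ 0.9407). Hence R_6(4) > 22, i.e. R_6(4) ≥ 23.

Largest n = 22; hence R_6(4) > 22.


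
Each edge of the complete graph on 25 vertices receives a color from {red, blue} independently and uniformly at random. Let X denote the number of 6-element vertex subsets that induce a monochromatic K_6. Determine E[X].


Let X = Σ_S X_S over the C(25, 6) = 177100 subsets S of size 6, where X_S = 1 if the K_6 on S is monochromatic.
For a fixed S, the K_6 on S has C(6, 2) = 15 edges. P[all 15 edges red] = (1/2)^15, and likewise for blue, so P[monochromatic] = 2·(1/2)^15 = 2^{1 − 15} = 1/16384.
By linearity: E[X] = C(25, 6) · 2^{1 − 15} = 177100 · 1/16384 = 44275/4096.
Numerically: E[X] ≈ 10.8093.

E[X] = C(25,6)·2^(1−C(6,2)) = 44275/4096 ≈ 10.8093.


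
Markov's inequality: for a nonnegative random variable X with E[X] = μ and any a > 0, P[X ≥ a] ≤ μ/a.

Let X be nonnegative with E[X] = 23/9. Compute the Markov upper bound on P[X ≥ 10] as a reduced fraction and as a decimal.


μ = E[X] = 23/9, a = 10.
Markov: P[X ≥ 10] ≤ μ/a = (23/9)/10 = 23/90.
Numerically: ≈ 0.2556.
(Since a = 10 > μ = 2.5556, the bound 23/90 is < 1 and informative.)

P[X ≥ 10] ≤ 23/90 ≈ 0.2556.


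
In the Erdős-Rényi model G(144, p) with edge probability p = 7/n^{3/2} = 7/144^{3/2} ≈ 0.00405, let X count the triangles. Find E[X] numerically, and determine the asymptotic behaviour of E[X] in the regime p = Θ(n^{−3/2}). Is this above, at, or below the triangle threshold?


Number of potential triangles: C(144, 3) = 487344.
Each occurs with probability p³ ≈ (0.00405)³ ≈ 6.64757e-08.
By linearity: E[X] = C(144, 3)·p³ ≈ 487344 · 6.64757e-08 ≈ 0.032.
Since α = 3/2 > 1, p = c/n^{3/2} = o(1/n) is below the triangle threshold p ~ 1/n. Asymptotically E[X] ~ (c³/6)·n^{3(1−α)} = (7³/6)·n^{-1.5} → 0, so by Markov's inequality G has no triangles w.h.p.

E[X] ≈ 0.032; in regime p = Θ(1/n^{3/2}) E[X] tends to 0 (below the triangle threshold p ~ 1/n).


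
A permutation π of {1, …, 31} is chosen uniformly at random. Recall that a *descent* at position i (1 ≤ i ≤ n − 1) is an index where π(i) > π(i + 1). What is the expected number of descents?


Write X = Σ X_I over i = 1, …, 30, with X_I the indicator of one descent.
There are 30 indicators.
For each fixed i, the pair (π(i), π(i+1)) is a uniformly random ordered pair of distinct values from {1, …, 31}; by symmetry P[π(i) > π(i+1)] = 1/2.
By linearity: E[X] = 30 · (1/2) = (31 − 1) · (1/2) = 15 ≈ 15.000000.

E[X] = 15 = 15.000000.
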